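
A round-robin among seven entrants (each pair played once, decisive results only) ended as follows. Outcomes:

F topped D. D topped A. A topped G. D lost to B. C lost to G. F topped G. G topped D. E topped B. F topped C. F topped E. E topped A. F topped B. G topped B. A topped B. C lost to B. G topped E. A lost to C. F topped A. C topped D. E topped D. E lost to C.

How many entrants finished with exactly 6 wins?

Win totals: A 2, B 2, C 3, D 1, E 3, F 6, G 4.
Exactly 6: F — 1 entrant.

1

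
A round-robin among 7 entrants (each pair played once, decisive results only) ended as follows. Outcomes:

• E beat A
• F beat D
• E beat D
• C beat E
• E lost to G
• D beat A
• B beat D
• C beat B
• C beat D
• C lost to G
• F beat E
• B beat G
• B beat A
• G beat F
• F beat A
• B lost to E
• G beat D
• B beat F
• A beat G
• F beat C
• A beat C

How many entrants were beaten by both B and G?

B beat: A, D, F, G.
G beat: C, D, E, F.
Both beat: D, F — 2.

2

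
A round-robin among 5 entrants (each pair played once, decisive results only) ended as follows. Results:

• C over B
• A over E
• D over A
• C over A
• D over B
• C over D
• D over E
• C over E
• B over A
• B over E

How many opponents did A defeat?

1

A's results: beat E; lost to B, C, D.
That is 1 win.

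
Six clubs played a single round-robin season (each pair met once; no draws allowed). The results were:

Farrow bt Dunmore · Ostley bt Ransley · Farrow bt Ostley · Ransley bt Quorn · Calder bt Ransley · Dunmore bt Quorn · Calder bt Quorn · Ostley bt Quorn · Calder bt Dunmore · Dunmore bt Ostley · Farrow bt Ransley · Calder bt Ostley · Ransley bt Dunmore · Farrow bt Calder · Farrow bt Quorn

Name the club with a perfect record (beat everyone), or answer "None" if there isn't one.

Farrow has 5 wins out of 5 opponents — a perfect record.

Farrow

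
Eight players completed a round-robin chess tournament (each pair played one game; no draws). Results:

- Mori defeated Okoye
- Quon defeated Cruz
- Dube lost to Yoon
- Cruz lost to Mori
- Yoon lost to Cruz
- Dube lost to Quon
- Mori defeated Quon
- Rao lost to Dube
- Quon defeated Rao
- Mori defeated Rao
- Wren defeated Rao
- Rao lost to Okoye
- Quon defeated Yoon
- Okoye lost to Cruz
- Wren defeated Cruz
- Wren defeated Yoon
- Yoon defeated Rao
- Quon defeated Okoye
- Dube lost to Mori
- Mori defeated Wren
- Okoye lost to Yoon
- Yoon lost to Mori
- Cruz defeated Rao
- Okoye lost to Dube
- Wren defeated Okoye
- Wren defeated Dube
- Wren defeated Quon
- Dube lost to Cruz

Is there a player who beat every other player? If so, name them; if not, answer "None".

Mori

Mori has 7 wins out of 7 opponents — a perfect record.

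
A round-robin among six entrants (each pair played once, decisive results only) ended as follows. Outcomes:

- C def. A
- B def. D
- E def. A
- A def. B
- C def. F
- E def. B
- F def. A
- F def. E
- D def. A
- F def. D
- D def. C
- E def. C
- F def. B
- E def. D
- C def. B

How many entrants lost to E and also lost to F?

E beat: A, B, C, D.
F beat: A, B, D, E.
Both beat: A, B, D — 3.

3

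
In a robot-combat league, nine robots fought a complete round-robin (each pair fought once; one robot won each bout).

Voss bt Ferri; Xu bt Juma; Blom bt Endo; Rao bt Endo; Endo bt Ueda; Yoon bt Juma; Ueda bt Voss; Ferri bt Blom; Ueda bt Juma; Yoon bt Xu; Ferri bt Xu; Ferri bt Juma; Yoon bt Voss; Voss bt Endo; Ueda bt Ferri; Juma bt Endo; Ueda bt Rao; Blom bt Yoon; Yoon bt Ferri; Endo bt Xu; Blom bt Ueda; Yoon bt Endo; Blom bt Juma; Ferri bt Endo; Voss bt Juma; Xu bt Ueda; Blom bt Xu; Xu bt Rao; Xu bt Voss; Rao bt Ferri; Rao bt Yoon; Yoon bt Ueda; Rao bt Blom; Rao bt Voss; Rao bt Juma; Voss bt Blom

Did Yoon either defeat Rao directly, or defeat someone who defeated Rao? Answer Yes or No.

Yes

Yoon did not beat Rao directly.
Yoon beat Ueda, Voss, Juma, Endo, Ferri, Xu. Of those, Ueda beat Rao.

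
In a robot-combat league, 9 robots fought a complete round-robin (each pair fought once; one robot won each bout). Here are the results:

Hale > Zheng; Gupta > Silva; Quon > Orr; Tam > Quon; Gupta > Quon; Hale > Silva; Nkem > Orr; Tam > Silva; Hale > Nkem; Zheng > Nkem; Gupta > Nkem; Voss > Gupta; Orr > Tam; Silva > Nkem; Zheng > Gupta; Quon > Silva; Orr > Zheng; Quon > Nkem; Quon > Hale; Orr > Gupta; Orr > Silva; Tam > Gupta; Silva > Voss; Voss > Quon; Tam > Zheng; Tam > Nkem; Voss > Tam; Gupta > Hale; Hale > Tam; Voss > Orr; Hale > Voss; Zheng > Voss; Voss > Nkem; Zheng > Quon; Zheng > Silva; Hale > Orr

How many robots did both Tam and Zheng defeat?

4

Tam beat: Nkem, Gupta, Silva, Quon, Zheng.
Zheng beat: Nkem, Gupta, Silva, Quon, Voss.
Both beat: Nkem, Gupta, Silva, Quon — 4.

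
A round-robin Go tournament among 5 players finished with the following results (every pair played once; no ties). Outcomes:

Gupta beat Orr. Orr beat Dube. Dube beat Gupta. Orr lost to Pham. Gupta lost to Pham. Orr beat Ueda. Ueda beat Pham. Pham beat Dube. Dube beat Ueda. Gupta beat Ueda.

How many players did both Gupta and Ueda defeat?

0

Gupta beat: Ueda, Orr.
Ueda beat: Pham.
No one was beaten by both.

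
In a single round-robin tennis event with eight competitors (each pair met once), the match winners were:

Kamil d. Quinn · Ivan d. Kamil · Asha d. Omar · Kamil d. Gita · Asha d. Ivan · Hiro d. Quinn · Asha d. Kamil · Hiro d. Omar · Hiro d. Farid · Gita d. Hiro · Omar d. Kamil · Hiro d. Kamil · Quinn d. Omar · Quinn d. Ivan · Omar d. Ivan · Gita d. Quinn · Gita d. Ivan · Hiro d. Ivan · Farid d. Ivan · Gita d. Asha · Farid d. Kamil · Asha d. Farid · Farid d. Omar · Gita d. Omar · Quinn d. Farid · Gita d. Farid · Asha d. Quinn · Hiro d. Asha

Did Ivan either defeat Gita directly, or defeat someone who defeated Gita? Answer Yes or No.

Yes

Ivan did not beat Gita directly.
Ivan beat Kamil. Of those, Kamil beat Gita.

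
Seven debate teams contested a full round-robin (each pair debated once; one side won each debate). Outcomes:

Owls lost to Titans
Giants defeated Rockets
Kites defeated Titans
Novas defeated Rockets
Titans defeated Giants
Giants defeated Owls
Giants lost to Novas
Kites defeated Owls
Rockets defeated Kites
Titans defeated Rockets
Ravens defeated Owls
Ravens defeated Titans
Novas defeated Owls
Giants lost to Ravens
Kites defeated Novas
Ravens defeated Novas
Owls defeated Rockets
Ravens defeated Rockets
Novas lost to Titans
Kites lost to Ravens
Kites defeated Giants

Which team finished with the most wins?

Win totals: Rockets 1, Giants 2, Ravens 6, Kites 4, Owls 1, Novas 3, Titans 4.
Ravens leads with 6 wins (next highest: 4).

Ravens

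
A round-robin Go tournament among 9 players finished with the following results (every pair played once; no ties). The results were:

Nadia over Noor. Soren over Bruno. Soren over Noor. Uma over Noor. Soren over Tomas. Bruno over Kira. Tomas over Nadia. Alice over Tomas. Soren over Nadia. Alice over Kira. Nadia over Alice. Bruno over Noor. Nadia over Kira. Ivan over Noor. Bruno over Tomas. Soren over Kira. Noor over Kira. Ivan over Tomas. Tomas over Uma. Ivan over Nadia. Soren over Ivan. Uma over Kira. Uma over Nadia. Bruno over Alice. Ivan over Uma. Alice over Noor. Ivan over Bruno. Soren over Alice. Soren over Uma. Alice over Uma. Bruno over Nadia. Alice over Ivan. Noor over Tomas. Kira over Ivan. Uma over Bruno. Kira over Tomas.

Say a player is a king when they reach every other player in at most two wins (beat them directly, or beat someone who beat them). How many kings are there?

Ivan cannot reach Soren in two steps.
Soren reaches everyone (king).
Noor cannot reach Soren, Alice, Bruno in two steps.
Alice cannot reach Soren in two steps.
Nadia cannot reach Soren, Bruno in two steps.
Bruno cannot reach Soren in two steps.
Uma cannot reach Soren in two steps.
Tomas cannot reach Ivan, Soren in two steps.
Kira cannot reach Soren, Alice in two steps.
Kings: Soren — 1.

1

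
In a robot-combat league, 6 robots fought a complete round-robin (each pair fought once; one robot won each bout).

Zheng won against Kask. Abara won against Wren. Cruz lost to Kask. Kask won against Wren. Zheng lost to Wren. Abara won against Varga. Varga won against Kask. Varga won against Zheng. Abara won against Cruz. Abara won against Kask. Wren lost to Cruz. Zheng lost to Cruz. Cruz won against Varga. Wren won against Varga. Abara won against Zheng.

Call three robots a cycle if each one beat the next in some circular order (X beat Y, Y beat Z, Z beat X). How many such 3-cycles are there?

4

Win totals: Varga 2, Wren 2, Abara 5, Cruz 3, Kask 2, Zheng 1.
A robot with w wins dominates both others in C(w,2) triples; summing gives 1 + 1 + 10 + 3 + 1 + 0 = 16 transitive triples.
Total triples C(6,3) = 20, so cyclic triples = 20 − 16 = 4.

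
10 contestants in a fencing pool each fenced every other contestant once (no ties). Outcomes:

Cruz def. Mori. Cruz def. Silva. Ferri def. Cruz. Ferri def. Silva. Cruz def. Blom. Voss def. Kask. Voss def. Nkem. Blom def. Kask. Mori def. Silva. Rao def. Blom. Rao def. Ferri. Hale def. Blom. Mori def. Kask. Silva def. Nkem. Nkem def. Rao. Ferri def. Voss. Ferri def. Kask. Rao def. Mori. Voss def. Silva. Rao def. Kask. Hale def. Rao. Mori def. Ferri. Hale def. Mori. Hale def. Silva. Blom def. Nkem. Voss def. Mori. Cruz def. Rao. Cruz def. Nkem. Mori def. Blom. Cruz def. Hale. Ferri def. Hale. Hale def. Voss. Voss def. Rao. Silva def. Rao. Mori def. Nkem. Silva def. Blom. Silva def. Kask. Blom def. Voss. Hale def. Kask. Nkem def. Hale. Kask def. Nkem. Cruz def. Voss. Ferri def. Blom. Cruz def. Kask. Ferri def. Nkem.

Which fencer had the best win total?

Cruz

Win totals: Voss 5, Mori 5, Nkem 2, Silva 4, Blom 3, Kask 1, Ferri 7, Cruz 8, Hale 6, Rao 4.
Cruz leads with 8 wins (next highest: 7).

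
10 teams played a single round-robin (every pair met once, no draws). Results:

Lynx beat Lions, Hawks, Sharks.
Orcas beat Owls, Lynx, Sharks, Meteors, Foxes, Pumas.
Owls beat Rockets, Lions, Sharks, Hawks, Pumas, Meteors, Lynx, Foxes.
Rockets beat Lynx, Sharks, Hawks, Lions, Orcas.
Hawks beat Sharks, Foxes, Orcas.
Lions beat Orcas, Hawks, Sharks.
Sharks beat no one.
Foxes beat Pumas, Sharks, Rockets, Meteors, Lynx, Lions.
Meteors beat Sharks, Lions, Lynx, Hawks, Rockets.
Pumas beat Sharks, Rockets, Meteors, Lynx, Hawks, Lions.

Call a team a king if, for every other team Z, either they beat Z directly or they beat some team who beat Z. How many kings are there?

4

Foxes cannot reach Owls in two steps.
Rockets reaches everyone (king).
Sharks cannot reach Foxes, Rockets, Owls, Lions, Pumas, Orcas, Meteors, Lynx, Hawks in two steps.
Owls reaches everyone (king).
Lions cannot reach Rockets in two steps.
Pumas cannot reach Owls in two steps.
Orcas reaches everyone (king).
Meteors cannot reach Owls, Pumas in two steps.
Lynx cannot reach Rockets, Owls, Pumas, Meteors in two steps.
Hawks reaches everyone (king).
Kings: Rockets, Owls, Orcas, Hawks — 4.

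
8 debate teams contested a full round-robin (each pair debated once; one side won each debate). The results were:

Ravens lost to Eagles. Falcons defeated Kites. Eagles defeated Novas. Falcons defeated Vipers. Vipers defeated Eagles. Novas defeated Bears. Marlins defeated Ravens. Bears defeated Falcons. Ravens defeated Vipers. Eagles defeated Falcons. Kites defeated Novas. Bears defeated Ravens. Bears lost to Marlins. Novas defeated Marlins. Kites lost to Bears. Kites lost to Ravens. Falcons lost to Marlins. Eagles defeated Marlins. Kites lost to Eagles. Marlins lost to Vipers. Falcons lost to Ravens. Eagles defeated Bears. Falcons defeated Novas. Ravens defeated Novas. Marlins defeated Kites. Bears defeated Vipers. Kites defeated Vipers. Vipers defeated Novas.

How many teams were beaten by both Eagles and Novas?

2

Eagles beat: Marlins, Falcons, Ravens, Novas, Kites, Bears.
Novas beat: Marlins, Bears.
Both beat: Marlins, Bears — 2.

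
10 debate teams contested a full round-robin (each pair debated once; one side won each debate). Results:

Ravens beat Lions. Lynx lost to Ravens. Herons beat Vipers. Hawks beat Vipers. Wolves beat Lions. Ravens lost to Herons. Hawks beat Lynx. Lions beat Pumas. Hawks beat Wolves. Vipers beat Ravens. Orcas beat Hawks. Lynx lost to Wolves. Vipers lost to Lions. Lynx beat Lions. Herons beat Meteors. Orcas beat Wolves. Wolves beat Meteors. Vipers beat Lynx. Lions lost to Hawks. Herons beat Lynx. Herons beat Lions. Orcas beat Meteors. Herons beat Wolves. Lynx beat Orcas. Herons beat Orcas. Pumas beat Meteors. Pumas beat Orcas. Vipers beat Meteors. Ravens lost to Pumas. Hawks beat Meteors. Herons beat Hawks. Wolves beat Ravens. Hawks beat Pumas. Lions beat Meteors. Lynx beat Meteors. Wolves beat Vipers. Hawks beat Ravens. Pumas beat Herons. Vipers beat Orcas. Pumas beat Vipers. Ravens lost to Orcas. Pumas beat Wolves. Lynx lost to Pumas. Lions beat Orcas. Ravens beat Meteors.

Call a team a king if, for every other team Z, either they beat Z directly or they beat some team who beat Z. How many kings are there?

Herons reaches everyone (king).
Meteors cannot reach Herons, Hawks, Lynx, Vipers, Wolves, Pumas, Orcas, Lions, Ravens in two steps.
Hawks reaches everyone (king).
Lynx cannot reach Herons in two steps.
Vipers cannot reach Herons, Pumas in two steps.
Wolves cannot reach Herons, Hawks in two steps.
Pumas reaches everyone (king).
Orcas cannot reach Herons in two steps.
Lions reaches everyone (king).
Ravens cannot reach Herons, Hawks, Wolves in two steps.
Kings: Herons, Hawks, Pumas, Lions — 4.

4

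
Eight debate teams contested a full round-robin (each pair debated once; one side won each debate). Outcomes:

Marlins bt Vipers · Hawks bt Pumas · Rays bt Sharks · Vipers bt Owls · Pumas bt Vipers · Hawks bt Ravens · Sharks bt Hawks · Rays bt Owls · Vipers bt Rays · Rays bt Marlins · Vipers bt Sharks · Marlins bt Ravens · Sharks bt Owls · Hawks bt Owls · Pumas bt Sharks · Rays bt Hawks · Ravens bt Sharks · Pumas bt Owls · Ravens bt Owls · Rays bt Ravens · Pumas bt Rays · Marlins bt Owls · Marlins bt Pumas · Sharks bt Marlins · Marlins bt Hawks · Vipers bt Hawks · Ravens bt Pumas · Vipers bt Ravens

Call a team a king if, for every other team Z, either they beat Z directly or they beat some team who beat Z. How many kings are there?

Rays reaches everyone (king).
Vipers reaches everyone (king).
Ravens reaches everyone (king).
Sharks cannot reach Rays in two steps.
Marlins reaches everyone (king).
Pumas reaches everyone (king).
Hawks cannot reach Marlins in two steps.
Owls cannot reach Rays, Vipers, Ravens, Sharks, Marlins, Pumas, Hawks in two steps.
Kings: Rays, Vipers, Ravens, Marlins, Pumas — 5.

5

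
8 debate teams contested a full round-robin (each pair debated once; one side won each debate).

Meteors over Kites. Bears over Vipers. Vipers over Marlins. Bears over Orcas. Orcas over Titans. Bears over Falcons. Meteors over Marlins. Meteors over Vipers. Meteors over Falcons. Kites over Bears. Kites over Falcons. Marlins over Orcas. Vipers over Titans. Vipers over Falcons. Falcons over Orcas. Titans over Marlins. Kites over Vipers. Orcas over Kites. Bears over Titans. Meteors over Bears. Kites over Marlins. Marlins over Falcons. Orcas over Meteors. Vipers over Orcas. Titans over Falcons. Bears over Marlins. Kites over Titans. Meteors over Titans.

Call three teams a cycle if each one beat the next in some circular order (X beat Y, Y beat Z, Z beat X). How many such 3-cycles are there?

Win totals: Marlins 2, Titans 2, Kites 5, Falcons 1, Orcas 3, Bears 5, Meteors 6, Vipers 4.
A team with w wins dominates both others in C(w,2) triples; summing gives 1 + 1 + 10 + 0 + 3 + 10 + 15 + 6 = 46 transitive triples.
Total triples C(8,3) = 56, so cyclic triples = 56 − 46 = 10.

10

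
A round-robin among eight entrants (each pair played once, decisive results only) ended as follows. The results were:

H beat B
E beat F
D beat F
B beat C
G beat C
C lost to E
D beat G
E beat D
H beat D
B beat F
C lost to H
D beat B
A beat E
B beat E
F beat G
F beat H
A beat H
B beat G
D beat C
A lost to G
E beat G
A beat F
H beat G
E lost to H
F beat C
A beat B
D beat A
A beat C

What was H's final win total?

H's results: beat B, C, D, E, G; lost to A, F.
That is 5 wins.

5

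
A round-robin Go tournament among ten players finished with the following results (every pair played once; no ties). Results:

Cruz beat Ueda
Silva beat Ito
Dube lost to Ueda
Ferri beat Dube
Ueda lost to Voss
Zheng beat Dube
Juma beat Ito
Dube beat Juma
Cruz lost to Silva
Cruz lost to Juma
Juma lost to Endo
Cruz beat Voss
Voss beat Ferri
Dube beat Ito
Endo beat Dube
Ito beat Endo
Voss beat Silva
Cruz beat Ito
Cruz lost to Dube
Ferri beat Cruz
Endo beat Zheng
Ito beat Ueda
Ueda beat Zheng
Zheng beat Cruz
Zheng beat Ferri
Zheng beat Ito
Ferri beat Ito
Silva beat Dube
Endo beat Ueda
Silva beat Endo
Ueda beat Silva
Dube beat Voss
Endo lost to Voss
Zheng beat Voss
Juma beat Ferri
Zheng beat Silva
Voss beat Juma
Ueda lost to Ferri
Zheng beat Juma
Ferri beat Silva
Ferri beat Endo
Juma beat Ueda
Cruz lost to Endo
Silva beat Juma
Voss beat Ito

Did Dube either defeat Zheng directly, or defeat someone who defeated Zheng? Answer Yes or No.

Dube did not beat Zheng directly.
Dube beat Voss, Ito, Cruz, Juma, but each of them lost to Zheng. No two-step path.

No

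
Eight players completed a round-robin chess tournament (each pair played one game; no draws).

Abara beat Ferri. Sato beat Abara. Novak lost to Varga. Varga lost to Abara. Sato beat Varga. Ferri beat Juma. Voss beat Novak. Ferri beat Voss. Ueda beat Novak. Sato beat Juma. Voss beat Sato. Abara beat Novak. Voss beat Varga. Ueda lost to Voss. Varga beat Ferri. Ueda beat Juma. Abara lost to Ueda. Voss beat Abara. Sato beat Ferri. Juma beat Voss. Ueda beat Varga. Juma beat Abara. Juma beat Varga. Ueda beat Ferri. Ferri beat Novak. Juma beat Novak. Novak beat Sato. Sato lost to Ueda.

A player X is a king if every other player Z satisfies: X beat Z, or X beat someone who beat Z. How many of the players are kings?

Ferri reaches everyone (king).
Sato cannot reach Ueda in two steps.
Juma reaches everyone (king).
Ueda reaches everyone (king).
Novak cannot reach Ueda, Voss in two steps.
Varga cannot reach Ueda, Abara in two steps.
Abara cannot reach Ueda in two steps.
Voss reaches everyone (king).
Kings: Ferri, Juma, Ueda, Voss — 4.

4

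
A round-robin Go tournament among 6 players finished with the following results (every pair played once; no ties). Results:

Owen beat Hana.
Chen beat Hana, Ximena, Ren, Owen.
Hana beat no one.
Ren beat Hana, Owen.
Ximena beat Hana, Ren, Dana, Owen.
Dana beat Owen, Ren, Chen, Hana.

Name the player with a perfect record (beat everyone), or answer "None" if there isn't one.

None

Highest win total is Ximena with 4 (out of 5 possible).
Ximena lost to Chen, so no player went undefeated.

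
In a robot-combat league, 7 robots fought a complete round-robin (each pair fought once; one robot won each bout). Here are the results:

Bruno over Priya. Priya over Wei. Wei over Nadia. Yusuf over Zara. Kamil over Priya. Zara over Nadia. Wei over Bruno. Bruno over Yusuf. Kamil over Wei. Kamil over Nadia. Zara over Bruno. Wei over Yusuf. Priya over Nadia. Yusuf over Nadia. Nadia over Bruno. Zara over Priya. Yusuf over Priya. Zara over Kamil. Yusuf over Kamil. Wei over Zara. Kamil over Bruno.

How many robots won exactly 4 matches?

4

Win totals: Kamil 4, Zara 4, Priya 2, Bruno 2, Nadia 1, Yusuf 4, Wei 4.
Exactly 4: Kamil, Zara, Yusuf, Wei — 4 robots.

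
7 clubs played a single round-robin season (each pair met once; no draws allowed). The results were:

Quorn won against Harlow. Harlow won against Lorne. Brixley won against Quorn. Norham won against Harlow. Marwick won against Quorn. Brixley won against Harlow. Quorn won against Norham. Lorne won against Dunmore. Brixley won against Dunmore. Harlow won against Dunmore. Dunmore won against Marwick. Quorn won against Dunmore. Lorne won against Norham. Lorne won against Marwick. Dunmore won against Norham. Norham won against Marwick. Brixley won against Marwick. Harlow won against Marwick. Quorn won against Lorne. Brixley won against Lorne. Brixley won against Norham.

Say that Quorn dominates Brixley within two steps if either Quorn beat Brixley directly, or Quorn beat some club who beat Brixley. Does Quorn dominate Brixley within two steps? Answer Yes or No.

No

Quorn did not beat Brixley directly.
Quorn beat Dunmore, Lorne, Norham, Harlow, but each of them lost to Brixley. No two-step path.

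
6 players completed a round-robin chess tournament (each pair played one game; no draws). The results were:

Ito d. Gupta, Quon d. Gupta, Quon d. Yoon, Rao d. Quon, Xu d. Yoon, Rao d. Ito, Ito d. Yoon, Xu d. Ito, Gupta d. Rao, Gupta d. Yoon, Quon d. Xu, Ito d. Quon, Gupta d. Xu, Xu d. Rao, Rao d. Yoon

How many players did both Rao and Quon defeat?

1

Rao beat: Quon, Ito, Yoon.
Quon beat: Gupta, Yoon, Xu.
Both beat: Yoon — 1.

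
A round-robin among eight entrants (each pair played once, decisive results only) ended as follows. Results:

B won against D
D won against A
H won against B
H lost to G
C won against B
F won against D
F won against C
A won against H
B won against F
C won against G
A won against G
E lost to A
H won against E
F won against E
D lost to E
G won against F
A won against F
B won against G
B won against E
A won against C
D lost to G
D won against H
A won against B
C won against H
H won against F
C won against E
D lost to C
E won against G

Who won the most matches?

Win totals: A 6, B 4, C 5, D 2, E 2, F 3, G 3, H 3.
A leads with 6 wins (next highest: 5).

A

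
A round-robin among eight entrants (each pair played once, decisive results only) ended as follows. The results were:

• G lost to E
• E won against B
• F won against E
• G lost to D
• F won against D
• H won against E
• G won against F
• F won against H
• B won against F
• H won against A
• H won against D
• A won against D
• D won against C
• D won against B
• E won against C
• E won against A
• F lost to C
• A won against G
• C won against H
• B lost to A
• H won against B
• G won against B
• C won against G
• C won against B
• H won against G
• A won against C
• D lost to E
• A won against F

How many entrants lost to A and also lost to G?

2

A beat: B, C, D, F, G.
G beat: B, F.
Both beat: B, F — 2.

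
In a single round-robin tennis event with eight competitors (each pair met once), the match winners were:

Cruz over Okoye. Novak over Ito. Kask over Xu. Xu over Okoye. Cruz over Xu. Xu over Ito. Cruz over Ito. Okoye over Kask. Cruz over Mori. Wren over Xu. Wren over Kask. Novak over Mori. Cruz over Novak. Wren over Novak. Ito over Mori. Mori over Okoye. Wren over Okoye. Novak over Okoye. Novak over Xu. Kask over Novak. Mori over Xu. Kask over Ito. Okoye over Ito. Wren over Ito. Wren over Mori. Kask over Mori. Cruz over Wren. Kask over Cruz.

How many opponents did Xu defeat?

2

Xu's results: beat Ito, Okoye; lost to Mori, Novak, Kask, Cruz, Wren.
That is 2 wins.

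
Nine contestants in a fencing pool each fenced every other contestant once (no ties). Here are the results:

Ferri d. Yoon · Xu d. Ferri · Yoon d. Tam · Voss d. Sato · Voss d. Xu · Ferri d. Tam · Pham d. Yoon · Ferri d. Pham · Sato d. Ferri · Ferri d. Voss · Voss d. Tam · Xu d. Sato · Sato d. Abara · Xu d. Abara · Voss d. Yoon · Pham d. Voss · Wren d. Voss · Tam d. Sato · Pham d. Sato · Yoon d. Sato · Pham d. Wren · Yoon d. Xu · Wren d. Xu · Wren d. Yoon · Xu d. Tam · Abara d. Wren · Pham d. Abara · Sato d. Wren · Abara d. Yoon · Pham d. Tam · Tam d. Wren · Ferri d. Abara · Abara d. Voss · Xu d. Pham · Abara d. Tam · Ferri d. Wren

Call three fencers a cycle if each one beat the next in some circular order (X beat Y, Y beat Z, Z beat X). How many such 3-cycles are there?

22

Win totals: Yoon 3, Sato 3, Xu 5, Voss 4, Tam 2, Ferri 6, Wren 3, Pham 6, Abara 4.
A fencer with w wins dominates both others in C(w,2) triples; summing gives 3 + 3 + 10 + 6 + 1 + 15 + 3 + 15 + 6 = 62 transitive triples.
Total triples C(9,3) = 84, so cyclic triples = 84 − 62 = 22.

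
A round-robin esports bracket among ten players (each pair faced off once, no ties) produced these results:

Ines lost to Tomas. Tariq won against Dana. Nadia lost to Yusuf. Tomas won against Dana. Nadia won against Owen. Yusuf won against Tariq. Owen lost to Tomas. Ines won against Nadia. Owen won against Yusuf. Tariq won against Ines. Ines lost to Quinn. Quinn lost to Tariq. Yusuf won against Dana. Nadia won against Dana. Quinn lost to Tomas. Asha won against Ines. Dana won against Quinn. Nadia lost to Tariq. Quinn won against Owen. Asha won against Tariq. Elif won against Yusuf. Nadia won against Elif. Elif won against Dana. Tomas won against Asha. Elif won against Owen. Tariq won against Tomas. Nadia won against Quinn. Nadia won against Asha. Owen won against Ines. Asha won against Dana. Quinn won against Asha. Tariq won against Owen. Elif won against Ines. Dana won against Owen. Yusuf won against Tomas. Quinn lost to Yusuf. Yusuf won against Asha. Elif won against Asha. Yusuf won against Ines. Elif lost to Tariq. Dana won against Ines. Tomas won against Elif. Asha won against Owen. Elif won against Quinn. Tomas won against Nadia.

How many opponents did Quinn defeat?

3

Quinn's results: beat Asha, Ines, Owen; lost to Elif, Yusuf, Dana, Nadia, Tomas, Tariq.
That is 3 wins.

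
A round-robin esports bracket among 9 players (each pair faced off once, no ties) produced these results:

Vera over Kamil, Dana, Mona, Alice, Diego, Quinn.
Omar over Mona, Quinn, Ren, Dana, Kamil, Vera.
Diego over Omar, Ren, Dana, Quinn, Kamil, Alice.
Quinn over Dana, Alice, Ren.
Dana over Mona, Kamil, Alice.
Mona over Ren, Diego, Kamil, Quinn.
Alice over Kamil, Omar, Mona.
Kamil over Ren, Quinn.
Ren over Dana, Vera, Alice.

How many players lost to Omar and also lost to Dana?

Omar beat: Quinn, Dana, Kamil, Vera, Mona, Ren.
Dana beat: Alice, Kamil, Mona.
Both beat: Kamil, Mona — 2.

2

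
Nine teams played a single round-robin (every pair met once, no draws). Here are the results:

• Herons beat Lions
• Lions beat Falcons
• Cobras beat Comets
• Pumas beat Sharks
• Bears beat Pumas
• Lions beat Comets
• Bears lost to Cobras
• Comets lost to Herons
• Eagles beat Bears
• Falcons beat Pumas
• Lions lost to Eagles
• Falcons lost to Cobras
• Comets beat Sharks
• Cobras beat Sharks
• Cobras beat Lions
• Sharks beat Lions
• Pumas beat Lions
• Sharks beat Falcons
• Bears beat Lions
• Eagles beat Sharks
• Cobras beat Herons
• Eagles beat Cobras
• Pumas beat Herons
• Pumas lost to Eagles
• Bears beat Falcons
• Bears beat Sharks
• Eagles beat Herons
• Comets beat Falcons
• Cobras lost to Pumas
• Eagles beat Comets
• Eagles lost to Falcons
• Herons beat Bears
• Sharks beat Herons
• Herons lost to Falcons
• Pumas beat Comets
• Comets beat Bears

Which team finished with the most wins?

Win totals: Herons 3, Eagles 7, Falcons 3, Sharks 3, Cobras 6, Bears 4, Lions 2, Pumas 5, Comets 3.
Eagles leads with 7 wins (next highest: 6).

Eagles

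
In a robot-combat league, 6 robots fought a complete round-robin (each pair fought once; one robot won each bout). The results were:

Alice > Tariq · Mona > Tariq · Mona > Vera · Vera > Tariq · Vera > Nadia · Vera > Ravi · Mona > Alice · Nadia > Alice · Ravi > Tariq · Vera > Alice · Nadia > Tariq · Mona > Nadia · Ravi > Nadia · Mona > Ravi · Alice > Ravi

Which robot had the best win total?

Mona

Win totals: Tariq 0, Nadia 2, Vera 4, Ravi 2, Alice 2, Mona 5.
Mona leads with 5 wins (next highest: 4).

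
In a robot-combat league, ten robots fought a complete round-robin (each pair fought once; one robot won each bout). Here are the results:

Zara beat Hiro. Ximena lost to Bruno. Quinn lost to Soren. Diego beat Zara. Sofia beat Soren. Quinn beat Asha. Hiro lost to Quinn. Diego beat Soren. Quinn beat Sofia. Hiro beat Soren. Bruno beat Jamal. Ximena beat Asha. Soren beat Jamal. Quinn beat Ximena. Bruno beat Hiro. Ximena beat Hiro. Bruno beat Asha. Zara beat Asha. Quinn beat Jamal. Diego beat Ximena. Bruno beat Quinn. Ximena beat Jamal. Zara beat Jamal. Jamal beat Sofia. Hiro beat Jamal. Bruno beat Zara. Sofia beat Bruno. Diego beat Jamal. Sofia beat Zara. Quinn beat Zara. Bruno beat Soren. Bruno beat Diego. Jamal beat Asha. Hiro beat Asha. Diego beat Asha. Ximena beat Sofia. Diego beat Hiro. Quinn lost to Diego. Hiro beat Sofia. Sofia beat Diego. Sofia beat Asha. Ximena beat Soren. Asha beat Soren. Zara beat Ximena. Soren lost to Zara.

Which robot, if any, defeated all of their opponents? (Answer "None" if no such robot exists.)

None

Highest win total is Bruno with 8 (out of 9 possible).
Bruno lost to Sofia, so no robot went undefeated.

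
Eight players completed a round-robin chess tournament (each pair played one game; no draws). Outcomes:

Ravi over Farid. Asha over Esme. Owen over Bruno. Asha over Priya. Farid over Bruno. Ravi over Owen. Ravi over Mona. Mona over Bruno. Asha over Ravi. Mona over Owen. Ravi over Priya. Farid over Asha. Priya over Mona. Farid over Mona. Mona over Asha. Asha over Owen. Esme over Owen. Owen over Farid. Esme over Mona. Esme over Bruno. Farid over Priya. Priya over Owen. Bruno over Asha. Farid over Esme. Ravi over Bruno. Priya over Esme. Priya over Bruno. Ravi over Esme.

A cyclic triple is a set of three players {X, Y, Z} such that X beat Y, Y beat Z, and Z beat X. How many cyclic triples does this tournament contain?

12

Win totals: Bruno 1, Mona 3, Owen 2, Priya 4, Ravi 6, Asha 4, Farid 5, Esme 3.
A player with w wins dominates both others in C(w,2) triples; summing gives 0 + 3 + 1 + 6 + 15 + 6 + 10 + 3 = 44 transitive triples.
Total triples C(8,3) = 56, so cyclic triples = 56 − 44 = 12.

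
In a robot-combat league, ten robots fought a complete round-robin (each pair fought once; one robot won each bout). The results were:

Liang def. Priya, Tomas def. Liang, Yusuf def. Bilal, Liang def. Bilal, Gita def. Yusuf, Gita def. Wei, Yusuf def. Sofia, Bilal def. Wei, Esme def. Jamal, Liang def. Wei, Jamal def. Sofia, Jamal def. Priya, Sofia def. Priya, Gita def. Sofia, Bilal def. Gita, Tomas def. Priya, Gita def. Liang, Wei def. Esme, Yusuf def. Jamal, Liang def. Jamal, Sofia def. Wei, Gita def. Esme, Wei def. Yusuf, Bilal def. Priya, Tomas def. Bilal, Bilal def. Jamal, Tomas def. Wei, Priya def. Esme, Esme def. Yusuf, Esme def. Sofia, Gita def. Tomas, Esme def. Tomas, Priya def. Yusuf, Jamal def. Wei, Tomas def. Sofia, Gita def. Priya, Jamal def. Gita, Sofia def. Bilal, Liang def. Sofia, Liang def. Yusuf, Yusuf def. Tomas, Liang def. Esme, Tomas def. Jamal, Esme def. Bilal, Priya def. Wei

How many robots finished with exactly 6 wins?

1

Win totals: Jamal 4, Sofia 3, Yusuf 4, Gita 7, Esme 5, Liang 7, Wei 2, Tomas 6, Priya 3, Bilal 4.
Exactly 6: Tomas — 1 robot.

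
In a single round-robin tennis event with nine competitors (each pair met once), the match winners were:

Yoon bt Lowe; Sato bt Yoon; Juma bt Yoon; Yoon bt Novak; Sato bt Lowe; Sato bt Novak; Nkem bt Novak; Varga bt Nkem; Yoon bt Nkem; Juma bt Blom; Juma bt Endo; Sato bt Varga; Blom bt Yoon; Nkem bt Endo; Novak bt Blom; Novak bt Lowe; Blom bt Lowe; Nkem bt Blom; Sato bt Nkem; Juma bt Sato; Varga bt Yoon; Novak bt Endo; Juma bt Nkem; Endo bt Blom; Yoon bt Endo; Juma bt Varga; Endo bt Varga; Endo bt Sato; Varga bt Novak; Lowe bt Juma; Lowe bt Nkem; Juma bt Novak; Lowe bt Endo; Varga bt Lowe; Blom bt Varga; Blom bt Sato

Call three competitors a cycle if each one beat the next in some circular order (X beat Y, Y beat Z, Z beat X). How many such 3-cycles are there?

Win totals: Sato 5, Novak 3, Endo 3, Blom 4, Lowe 3, Juma 7, Varga 4, Yoon 4, Nkem 3.
A competitor with w wins dominates both others in C(w,2) triples; summing gives 10 + 3 + 3 + 6 + 3 + 21 + 6 + 6 + 3 = 61 transitive triples.
Total triples C(9,3) = 84, so cyclic triples = 84 − 61 = 23.

23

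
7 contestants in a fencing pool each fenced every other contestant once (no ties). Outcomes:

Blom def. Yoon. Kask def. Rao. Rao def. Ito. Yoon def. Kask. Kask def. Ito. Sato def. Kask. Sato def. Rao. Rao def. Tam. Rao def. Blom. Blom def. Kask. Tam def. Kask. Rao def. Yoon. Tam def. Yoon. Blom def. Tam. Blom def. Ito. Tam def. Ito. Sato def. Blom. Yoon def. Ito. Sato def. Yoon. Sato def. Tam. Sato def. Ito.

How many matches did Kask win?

Kask's results: beat Ito, Rao; lost to Sato, Blom, Yoon, Tam.
That is 2 wins.

2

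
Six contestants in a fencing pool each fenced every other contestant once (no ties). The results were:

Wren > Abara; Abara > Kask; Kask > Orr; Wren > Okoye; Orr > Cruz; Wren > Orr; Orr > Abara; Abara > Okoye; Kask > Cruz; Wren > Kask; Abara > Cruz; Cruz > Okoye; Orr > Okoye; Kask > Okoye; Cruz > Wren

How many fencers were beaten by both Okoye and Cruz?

Okoye beat: no one.
Cruz beat: Okoye, Wren.
No one was beaten by both.

0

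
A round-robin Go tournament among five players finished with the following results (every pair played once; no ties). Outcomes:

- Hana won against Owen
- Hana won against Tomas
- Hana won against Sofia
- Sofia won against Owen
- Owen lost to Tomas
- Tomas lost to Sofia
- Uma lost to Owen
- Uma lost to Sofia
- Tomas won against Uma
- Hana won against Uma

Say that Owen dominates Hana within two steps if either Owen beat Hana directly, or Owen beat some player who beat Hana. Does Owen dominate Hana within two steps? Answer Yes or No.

Owen did not beat Hana directly.
Owen beat Uma, but each of them lost to Hana. No two-step path.

No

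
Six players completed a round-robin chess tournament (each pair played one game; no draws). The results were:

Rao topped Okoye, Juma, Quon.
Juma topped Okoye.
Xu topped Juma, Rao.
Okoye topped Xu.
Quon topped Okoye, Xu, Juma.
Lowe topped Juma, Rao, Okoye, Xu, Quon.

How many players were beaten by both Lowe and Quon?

Lowe beat: Xu, Rao, Juma, Okoye, Quon.
Quon beat: Xu, Juma, Okoye.
Both beat: Xu, Juma, Okoye — 3.

3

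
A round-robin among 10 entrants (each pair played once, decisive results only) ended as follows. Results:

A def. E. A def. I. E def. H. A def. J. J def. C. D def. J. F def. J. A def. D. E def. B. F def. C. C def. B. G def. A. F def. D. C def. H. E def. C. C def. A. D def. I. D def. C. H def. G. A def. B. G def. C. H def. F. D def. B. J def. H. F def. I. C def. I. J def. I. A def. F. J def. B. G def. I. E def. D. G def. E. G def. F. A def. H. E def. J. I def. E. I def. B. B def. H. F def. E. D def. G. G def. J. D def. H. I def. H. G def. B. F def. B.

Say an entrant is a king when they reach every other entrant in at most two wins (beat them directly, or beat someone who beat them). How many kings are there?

A reaches everyone (king).
B cannot reach A, C, D, E, I, J in two steps.
C reaches everyone (king).
D reaches everyone (king).
E reaches everyone (king).
F reaches everyone (king).
G reaches everyone (king).
H reaches everyone (king).
I cannot reach A in two steps.
J cannot reach D in two steps.
Kings: A, C, D, E, F, G, H — 7.

7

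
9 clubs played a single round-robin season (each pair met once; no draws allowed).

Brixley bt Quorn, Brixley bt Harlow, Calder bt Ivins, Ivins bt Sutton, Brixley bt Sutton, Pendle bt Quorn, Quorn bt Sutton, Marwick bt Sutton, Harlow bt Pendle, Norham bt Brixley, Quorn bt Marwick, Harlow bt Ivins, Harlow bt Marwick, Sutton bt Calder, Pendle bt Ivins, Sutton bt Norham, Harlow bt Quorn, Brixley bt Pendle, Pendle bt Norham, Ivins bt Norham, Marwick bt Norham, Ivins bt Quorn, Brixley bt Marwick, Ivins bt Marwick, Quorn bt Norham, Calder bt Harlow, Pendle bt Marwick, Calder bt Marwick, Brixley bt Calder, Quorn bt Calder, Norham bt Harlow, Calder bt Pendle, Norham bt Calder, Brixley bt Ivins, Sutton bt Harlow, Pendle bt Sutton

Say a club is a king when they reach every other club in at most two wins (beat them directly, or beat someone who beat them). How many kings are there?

5

Marwick cannot reach Pendle, Quorn, Ivins in two steps.
Harlow cannot reach Brixley in two steps.
Sutton reaches everyone (king).
Pendle reaches everyone (king).
Brixley reaches everyone (king).
Norham reaches everyone (king).
Calder cannot reach Brixley in two steps.
Quorn reaches everyone (king).
Ivins cannot reach Pendle in two steps.
Kings: Sutton, Pendle, Brixley, Norham, Quorn — 5.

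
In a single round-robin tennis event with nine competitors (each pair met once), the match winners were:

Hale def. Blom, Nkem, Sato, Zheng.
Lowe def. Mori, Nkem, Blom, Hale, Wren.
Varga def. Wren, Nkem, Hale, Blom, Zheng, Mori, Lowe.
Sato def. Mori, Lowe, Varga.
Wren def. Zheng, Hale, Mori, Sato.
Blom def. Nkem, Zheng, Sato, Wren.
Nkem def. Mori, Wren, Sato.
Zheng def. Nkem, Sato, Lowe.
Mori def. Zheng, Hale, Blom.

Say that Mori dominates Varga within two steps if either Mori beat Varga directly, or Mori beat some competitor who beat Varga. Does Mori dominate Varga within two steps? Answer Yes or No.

No

Mori did not beat Varga directly.
Mori beat Blom, Hale, Zheng, but each of them lost to Varga. No two-step path.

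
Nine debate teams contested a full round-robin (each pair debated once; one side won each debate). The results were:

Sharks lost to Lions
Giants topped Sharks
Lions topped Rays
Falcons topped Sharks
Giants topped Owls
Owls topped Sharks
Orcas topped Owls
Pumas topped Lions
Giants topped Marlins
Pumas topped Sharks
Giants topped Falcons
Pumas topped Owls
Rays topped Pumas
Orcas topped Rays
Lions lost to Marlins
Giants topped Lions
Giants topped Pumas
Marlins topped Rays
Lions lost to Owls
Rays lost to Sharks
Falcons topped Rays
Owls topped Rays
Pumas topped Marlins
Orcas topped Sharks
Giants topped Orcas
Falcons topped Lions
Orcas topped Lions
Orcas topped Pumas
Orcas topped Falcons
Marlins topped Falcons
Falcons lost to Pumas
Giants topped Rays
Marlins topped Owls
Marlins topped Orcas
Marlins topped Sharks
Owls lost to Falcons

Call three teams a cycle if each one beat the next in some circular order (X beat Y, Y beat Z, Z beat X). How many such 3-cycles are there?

6

Win totals: Marlins 6, Pumas 5, Sharks 1, Rays 1, Giants 8, Lions 2, Orcas 6, Falcons 4, Owls 3.
A team with w wins dominates both others in C(w,2) triples; summing gives 15 + 10 + 0 + 0 + 28 + 1 + 15 + 6 + 3 = 78 transitive triples.
Total triples C(9,3) = 84, so cyclic triples = 84 − 78 = 6.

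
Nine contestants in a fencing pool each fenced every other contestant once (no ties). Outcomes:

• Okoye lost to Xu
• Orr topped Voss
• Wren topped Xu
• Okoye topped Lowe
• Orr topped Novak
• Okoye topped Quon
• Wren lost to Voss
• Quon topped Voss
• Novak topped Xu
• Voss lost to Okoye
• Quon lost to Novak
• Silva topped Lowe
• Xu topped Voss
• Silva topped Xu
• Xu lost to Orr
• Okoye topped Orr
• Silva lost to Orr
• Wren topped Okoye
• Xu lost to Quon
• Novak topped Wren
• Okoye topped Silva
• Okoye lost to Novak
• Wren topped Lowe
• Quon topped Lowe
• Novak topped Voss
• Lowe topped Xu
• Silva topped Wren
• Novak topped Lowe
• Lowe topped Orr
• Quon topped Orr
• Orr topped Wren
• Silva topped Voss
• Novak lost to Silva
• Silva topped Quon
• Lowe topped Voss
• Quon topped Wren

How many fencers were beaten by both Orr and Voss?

1

Orr beat: Novak, Wren, Silva, Voss, Xu.
Voss beat: Wren.
Both beat: Wren — 1.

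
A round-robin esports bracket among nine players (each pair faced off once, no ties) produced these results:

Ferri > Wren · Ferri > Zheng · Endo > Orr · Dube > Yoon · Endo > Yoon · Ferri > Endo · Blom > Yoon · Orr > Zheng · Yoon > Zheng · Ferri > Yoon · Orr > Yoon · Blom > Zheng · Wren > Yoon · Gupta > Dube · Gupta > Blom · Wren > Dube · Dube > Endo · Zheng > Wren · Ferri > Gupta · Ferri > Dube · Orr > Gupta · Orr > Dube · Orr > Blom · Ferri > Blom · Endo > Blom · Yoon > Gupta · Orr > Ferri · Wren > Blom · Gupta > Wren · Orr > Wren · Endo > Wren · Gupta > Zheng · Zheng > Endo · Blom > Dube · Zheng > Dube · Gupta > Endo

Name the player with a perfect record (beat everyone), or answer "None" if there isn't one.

Highest win total is Orr with 7 (out of 8 possible).
Orr lost to Endo, so no player went undefeated.

None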